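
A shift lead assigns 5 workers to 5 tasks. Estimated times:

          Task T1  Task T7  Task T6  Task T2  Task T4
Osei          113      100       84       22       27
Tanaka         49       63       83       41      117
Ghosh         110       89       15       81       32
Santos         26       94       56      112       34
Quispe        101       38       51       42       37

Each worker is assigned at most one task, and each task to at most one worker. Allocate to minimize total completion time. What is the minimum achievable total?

Min total: 147 min

Optimal: Osei→Task T4 (27 min), Tanaka→Task T2 (41 min), Ghosh→Task T6 (15 min), Santos→Task T1 (26 min), Quispe→Task T7 (38 min) — total 27+41+15+26+38 = 147 min.
Min-entry greedy (repeatedly take the single cheapest remaining cell) gives 163 min, worse by 16.
Next-best assignment: Osei→Task T2, Tanaka→Task T1, Ghosh→Task T6, Santos→Task T4, Quispe→Task T7 = 158 min.
Every other assignment is strictly worse.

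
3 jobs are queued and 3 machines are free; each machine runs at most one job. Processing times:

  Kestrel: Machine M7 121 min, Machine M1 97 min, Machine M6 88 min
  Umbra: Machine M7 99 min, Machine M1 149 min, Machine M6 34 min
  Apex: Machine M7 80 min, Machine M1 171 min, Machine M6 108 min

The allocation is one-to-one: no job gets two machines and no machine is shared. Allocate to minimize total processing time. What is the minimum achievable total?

Optimal: Kestrel→Machine M1 (97 min), Umbra→Machine M6 (34 min), Apex→Machine M7 (80 min) — total 97+34+80 = 211 min.
Row-greedy (each job in turn takes its cheapest remaining machine) gives 358 min, worse by 147.
Next-best assignment: Kestrel→Machine M1, Umbra→Machine M7, Apex→Machine M6 = 304 min.
No other one-to-one assignment undercuts 211 min.

Minimum total: 211 min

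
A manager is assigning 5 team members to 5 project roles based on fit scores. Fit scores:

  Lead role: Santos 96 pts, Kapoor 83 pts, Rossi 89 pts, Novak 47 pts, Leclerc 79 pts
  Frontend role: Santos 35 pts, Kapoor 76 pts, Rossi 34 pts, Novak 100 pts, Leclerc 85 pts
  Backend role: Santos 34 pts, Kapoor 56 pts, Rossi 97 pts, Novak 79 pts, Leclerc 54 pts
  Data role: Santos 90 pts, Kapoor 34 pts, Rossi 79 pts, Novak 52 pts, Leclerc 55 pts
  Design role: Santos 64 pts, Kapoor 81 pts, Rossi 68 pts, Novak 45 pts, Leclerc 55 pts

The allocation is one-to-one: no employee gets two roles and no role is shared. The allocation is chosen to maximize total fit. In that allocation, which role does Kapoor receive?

Kapoor receives Design role.

Optimal: Santos→Data role (90 pts), Kapoor→Design role (81 pts), Rossi→Backend role (97 pts), Novak→Frontend role (100 pts), Leclerc→Lead role (79 pts) — total 90+81+97+100+79 = 447 pts.
Row-greedy (each employee in turn takes its best remaining role) gives 429 pts, worse by 18.
Kapoor's own top role is Lead role (83 pts), but forcing Kapoor→Lead role and reassigning the rest optimally gives only 425 pts — worse by 22.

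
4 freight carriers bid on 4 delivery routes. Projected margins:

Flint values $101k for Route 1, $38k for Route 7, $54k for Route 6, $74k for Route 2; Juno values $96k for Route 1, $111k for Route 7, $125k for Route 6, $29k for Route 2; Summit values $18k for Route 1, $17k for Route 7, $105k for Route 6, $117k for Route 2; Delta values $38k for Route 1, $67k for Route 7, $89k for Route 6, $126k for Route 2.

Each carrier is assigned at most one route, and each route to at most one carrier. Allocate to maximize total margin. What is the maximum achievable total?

Maximum total: $443k

Treat this as an assignment problem: match each carrier to one route.
Optimal: Flint→Route 1 ($101k), Juno→Route 7 ($111k), Summit→Route 6 ($105k), Delta→Route 2 ($126k) — total 101+111+105+126 = $443k.
Row-greedy (each carrier in turn takes its best remaining route) gives $410k, worse by 33.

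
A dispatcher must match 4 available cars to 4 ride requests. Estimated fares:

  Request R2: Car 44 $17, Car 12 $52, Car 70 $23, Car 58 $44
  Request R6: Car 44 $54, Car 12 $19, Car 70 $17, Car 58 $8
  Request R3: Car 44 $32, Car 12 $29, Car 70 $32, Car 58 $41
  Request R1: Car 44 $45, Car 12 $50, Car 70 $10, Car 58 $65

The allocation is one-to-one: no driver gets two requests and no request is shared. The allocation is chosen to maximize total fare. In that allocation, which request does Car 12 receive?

Car 12 receives Request R2.

Optimal: Car 44→Request R6 ($54), Car 12→Request R2 ($52), Car 70→Request R3 ($32), Car 58→Request R1 ($65) — total 54+52+32+65 = $203.
Next-best assignment: Car 44→Request R6, Car 12→Request R1, Car 70→Request R3, Car 58→Request R2 = $180.
Swapping Car 12↔Car 58 (Car 12→Request R1 $50, Car 58→Request R2 $44) loses 23.
Every other assignment is strictly worse.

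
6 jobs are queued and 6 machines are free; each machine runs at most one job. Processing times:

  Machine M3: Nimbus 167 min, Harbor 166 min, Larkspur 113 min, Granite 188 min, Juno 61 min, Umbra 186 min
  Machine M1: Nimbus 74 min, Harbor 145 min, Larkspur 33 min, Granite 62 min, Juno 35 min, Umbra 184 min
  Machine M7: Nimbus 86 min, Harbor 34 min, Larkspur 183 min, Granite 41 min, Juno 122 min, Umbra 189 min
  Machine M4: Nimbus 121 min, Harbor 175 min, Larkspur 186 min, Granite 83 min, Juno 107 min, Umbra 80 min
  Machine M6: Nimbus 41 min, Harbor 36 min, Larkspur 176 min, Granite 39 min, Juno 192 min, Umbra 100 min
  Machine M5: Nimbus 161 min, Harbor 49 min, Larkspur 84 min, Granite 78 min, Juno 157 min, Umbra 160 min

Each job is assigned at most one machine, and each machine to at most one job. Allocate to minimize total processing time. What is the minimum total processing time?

Optimal: Nimbus→Machine M6 (41 min), Harbor→Machine M5 (49 min), Larkspur→Machine M1 (33 min), Granite→Machine M7 (41 min), Juno→Machine M3 (61 min), Umbra→Machine M4 (80 min) — total 41+49+33+41+61+80 = 305 min.
Row-greedy (each job in turn takes its cheapest remaining machine) gives 327 min, worse by 22.
Swapping Nimbus↔Larkspur (Nimbus→Machine M1 74 min, Larkspur→Machine M6 176 min) adds 176.

Min total: 305 min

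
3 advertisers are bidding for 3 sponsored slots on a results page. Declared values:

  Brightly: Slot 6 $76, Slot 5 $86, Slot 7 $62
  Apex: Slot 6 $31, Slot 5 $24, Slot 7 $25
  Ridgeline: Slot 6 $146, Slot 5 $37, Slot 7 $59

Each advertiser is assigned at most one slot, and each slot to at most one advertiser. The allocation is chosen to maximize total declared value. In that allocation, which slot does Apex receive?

Treat this as an assignment problem: match each advertiser to one slot.
Optimal: Brightly→Slot 5 ($86), Apex→Slot 7 ($25), Ridgeline→Slot 6 ($146) — total 86+25+146 = $257.
Row-greedy (each advertiser in turn takes its best remaining slot) gives $176, worse by 81.
Next-best assignment: Brightly→Slot 7, Apex→Slot 5, Ridgeline→Slot 6 = $232.
Swapping Ridgeline↔Apex (Ridgeline→Slot 7 $59, Apex→Slot 6 $31) loses 81.
Checked against all permutations: $257 is optimal.
Apex's own top slot is Slot 6 ($31), but forcing Apex→Slot 6 and reassigning the rest optimally gives only $176 — worse by 81.

Apex receives Slot 7.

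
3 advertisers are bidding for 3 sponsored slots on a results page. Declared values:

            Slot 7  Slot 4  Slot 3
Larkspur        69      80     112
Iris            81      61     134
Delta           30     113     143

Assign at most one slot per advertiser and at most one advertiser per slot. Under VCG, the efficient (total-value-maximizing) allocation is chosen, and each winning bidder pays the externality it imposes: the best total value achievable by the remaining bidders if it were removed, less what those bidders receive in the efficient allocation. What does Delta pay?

Efficient allocation: Larkspur→Slot 7 ($69), Iris→Slot 3 ($134), Delta→Slot 4 ($113); total welfare W = $316.
Delta receives Slot 4 at value $113, so the others get W − 113 = $203.
Without Delta: best allocation of the remaining 2 bidders over all 3 slots is Larkspur→Slot 4 ($80), Iris→Slot 3 ($134), total $214.
VCG payment = (others' best without Delta) − (others' welfare with Delta) = 214 − 203 = $11.

Delta pays $11.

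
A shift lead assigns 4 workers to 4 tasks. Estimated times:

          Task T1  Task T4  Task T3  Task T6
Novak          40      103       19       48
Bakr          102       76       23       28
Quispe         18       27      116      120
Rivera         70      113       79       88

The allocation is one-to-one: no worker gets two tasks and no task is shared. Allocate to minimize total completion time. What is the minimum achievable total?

Minimum total: 144 min

Optimal: Novak→Task T3 (19 min), Bakr→Task T6 (28 min), Quispe→Task T4 (27 min), Rivera→Task T1 (70 min) — total 19+28+27+70 = 144 min.
Row-greedy (each worker in turn takes its cheapest remaining task) gives 178 min, worse by 34.
Next-best assignment: Novak→Task T6, Bakr→Task T3, Quispe→Task T4, Rivera→Task T1 = 168 min.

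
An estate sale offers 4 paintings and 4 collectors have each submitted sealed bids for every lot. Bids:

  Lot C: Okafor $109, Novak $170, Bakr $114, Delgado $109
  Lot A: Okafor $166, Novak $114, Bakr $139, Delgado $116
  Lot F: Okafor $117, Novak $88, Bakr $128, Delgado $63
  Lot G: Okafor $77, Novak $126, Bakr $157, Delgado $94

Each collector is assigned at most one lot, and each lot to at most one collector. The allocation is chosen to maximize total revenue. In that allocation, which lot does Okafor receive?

Optimal: Okafor→Lot F ($117), Novak→Lot C ($170), Bakr→Lot G ($157), Delgado→Lot A ($116) — total 117+170+157+116 = $560.
Column-greedy (each lot in turn goes to its best remaining collector) gives $558, worse by 2.
Swapping Novak↔Delgado (Novak→Lot A $114, Delgado→Lot C $109) loses 63.
Okafor's own top lot is Lot A ($166), but forcing Okafor→Lot A and reassigning the rest optimally gives only $558 — worse by 2.

Okafor receives Lot F.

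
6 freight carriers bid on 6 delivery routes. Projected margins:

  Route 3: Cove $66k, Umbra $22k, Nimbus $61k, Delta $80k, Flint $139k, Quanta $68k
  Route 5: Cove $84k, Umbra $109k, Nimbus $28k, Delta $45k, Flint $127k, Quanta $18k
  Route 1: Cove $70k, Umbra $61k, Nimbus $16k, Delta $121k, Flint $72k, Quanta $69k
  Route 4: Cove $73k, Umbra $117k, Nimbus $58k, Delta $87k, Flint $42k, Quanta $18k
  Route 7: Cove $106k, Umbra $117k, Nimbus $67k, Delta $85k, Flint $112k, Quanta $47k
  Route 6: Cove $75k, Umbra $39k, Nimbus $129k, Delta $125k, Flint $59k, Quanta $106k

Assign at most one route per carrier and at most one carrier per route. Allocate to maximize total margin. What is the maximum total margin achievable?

Max total: $668k

Optimal: Cove→Route 7 ($106k), Umbra→Route 4 ($117k), Nimbus→Route 6 ($129k), Delta→Route 1 ($121k), Flint→Route 5 ($127k), Quanta→Route 3 ($68k) — total 106+117+129+121+127+68 = $668k.
Column-greedy (each route in turn goes to its best remaining carrier) gives $615k, worse by 53.
Next-best assignment: Cove→Route 7, Umbra→Route 5, Nimbus→Route 4, Delta→Route 1, Flint→Route 3, Quanta→Route 6 = $639k.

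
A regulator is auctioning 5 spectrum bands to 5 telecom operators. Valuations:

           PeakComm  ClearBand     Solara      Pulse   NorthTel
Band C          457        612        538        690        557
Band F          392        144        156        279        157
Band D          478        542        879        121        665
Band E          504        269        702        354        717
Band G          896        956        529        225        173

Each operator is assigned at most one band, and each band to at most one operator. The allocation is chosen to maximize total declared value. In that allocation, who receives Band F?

PeakComm receives Band F.

Optimal: PeakComm→Band F ($392M), ClearBand→Band G ($956M), Solara→Band D ($879M), Pulse→Band C ($690M), NorthTel→Band E ($717M) — total 392+956+879+690+717 = $3634M.
Row-greedy (each operator in turn takes its best remaining band) gives $2898M, worse by 736.
Next-best assignment: PeakComm→Band F, ClearBand→Band G, Solara→Band E, Pulse→Band C, NorthTel→Band D = $3405M.
Every other assignment is strictly worse.
PeakComm's own top band is Band G ($896M), but forcing PeakComm→Band G and reassigning the rest optimally gives only $3383M — worse by 251.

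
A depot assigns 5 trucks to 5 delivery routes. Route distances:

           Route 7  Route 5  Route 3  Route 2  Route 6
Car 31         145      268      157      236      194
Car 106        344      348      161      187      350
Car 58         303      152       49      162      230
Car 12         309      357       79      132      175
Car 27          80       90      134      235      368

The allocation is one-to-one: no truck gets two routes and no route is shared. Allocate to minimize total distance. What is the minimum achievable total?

Optimal: Car 31→Route 7 (145 km), Car 106→Route 2 (187 km), Car 58→Route 3 (49 km), Car 12→Route 6 (175 km), Car 27→Route 5 (90 km) — total 145+187+49+175+90 = 646 km.
Min-entry greedy (repeatedly take the single cheapest remaining cell) gives 803 km, worse by 157.
Next-best assignment: Car 31→Route 6, Car 106→Route 2, Car 58→Route 5, Car 12→Route 3, Car 27→Route 7 = 692 km.
Checked against all permutations: 646 km is optimal.

Minimum total: 646 km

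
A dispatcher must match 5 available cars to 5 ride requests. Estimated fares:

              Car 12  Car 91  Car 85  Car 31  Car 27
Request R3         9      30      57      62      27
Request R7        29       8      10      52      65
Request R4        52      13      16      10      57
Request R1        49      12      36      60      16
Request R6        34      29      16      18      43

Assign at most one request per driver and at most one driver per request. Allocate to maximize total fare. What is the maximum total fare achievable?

Optimal: Car 12→Request R4 ($52), Car 91→Request R6 ($29), Car 85→Request R3 ($57), Car 31→Request R1 ($60), Car 27→Request R7 ($65) — total 52+29+57+60+65 = $263.
Max-entry greedy (repeatedly take the single best remaining cell) gives $244, worse by 19.

Max total: $263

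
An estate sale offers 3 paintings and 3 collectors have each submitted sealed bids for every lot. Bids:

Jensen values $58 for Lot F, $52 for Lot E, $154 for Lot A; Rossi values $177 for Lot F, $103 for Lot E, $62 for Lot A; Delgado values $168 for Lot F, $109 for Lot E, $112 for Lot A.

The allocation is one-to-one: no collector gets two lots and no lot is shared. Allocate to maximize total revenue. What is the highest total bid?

Optimal: Jensen→Lot A ($154), Rossi→Lot F ($177), Delgado→Lot E ($109) — total 154+177+109 = $440.
Checked against all permutations: $440 is optimal.

Max total: $440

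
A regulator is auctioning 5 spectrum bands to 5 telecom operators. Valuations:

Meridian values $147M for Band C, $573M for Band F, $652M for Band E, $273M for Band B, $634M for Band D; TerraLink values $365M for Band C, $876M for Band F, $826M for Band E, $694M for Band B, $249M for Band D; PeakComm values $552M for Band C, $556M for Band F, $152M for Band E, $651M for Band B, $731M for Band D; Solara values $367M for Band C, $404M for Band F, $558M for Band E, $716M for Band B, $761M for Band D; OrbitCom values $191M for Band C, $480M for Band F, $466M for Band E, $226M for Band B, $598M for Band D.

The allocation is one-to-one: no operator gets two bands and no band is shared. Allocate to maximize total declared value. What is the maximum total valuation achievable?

Max total: $3394M

Optimal: Meridian→Band E ($652M), TerraLink→Band F ($876M), PeakComm→Band C ($552M), Solara→Band B ($716M), OrbitCom→Band D ($598M) — total 652+876+552+716+598 = $3394M.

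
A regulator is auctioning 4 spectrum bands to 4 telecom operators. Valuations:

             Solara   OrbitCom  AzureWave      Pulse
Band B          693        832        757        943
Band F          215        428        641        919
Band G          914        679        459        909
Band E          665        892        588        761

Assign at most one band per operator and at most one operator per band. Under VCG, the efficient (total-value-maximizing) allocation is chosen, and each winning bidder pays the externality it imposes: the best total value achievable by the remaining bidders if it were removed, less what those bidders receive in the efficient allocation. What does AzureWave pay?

Efficient allocation: Solara→Band G ($914M), OrbitCom→Band E ($892M), AzureWave→Band B ($757M), Pulse→Band F ($919M); total welfare W = $3482M.
AzureWave receives Band B at value $757M, so the others get W − 757 = $2725M.
Without AzureWave: best allocation of the remaining 3 bidders over all 4 bands is Solara→Band G ($914M), OrbitCom→Band E ($892M), Pulse→Band B ($943M), total $2749M.
VCG payment = (others' best without AzureWave) − (others' welfare with AzureWave) = 2749 − 2725 = $24M.

AzureWave pays $24M.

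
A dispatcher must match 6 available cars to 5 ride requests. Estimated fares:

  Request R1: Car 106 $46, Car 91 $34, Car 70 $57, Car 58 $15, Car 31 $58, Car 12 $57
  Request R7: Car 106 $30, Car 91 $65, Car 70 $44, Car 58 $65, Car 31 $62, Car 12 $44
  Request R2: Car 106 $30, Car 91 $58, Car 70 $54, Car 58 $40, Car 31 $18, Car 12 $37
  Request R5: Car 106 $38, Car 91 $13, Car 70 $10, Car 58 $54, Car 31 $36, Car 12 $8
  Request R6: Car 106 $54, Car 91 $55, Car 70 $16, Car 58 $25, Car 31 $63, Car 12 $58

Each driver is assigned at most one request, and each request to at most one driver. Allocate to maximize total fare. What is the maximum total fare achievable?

Max total: $293

This is the linear assignment problem.
Optimal: Car 12→Request R1 ($57), Car 91→Request R7 ($65), Car 70→Request R2 ($54), Car 58→Request R5 ($54), Car 31→Request R6 ($63) — total 57+65+54+54+63 = $293.
Row-greedy (each driver in turn takes its best remaining request) gives $248, worse by 45.
Swapping Car 58↔Car 91 (Car 58→Request R7 $65, Car 91→Request R5 $13) loses 41.
No other one-to-one assignment exceeds $293.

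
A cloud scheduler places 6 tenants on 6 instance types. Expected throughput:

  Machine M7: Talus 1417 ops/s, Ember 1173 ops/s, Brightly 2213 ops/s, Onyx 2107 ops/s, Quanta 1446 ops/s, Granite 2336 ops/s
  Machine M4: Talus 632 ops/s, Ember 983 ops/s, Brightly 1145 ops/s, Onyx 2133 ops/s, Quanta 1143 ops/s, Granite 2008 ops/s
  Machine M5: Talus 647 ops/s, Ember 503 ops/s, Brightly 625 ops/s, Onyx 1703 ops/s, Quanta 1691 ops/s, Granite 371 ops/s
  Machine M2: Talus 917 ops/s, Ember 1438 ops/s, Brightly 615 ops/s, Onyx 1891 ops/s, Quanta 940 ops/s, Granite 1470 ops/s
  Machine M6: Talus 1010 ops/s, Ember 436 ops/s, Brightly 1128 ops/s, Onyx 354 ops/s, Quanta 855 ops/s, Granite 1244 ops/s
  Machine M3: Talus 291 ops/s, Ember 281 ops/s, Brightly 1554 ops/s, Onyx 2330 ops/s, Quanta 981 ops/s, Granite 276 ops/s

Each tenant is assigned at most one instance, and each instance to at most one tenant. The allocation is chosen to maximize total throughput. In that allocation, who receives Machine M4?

Optimal: Talus→Machine M6 (1010 ops/s), Ember→Machine M2 (1438 ops/s), Brightly→Machine M7 (2213 ops/s), Onyx→Machine M3 (2330 ops/s), Quanta→Machine M5 (1691 ops/s), Granite→Machine M4 (2008 ops/s) — total 1010+1438+2213+2330+1691+2008 = 10690 ops/s.
Granite's own top instance is Machine M7 (2336 ops/s), but forcing Granite→Machine M7 and reassigning the rest optimally gives only 10162 ops/s — worse by 528.

Granite receives Machine M4.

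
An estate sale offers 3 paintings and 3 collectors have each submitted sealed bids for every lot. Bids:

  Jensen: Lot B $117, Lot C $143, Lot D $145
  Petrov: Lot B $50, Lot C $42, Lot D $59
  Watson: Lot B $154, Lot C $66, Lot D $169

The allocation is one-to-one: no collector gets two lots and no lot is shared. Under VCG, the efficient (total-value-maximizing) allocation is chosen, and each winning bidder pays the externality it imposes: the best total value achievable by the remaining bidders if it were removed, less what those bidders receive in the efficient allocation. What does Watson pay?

Watson pays $9.

Efficient allocation: Jensen→Lot C ($143), Petrov→Lot B ($50), Watson→Lot D ($169); total welfare W = $362.
Watson receives Lot D at value $169, so the others get W − 169 = $193.
Without Watson: best allocation of the remaining 2 bidders over all 3 lots is Jensen→Lot C ($143), Petrov→Lot D ($59), total $202.
VCG payment = (others' best without Watson) − (others' welfare with Watson) = 202 − 193 = $9.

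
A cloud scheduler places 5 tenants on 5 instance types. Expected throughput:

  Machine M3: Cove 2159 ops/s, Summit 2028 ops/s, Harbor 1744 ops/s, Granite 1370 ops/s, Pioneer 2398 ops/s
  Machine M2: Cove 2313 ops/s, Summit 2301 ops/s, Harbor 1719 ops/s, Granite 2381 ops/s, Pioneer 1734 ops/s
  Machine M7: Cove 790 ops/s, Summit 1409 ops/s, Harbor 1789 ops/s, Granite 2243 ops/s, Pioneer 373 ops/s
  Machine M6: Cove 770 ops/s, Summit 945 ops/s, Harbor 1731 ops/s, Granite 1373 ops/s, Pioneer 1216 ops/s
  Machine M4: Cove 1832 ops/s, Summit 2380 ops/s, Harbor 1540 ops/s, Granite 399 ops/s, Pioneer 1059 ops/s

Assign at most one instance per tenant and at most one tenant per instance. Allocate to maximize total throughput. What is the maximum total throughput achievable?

Max total: 11065 ops/s

This is a one-to-one assignment (maximum-weight bipartite matching).
Optimal: Cove→Machine M2 (2313 ops/s), Summit→Machine M4 (2380 ops/s), Harbor→Machine M6 (1731 ops/s), Granite→Machine M7 (2243 ops/s), Pioneer→Machine M3 (2398 ops/s) — total 2313+2380+1731+2243+2398 = 11065 ops/s.
Column-greedy (each instance in turn goes to its best remaining tenant) gives 9345 ops/s, worse by 1720.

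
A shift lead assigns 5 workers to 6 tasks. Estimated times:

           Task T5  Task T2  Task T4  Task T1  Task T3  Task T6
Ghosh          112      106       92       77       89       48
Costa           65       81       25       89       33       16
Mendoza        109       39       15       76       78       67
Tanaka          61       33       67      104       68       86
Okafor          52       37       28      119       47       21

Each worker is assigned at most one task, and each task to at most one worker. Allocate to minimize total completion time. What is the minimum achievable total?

Minimum total: 179 min

Optimal: Ghosh→Task T1 (77 min), Costa→Task T3 (33 min), Mendoza→Task T4 (15 min), Tanaka→Task T2 (33 min), Okafor→Task T6 (21 min) — total 77+33+15+33+21 = 179 min.
Swapping Tanaka↔Mendoza (Tanaka→Task T4 67 min, Mendoza→Task T2 39 min) adds 58.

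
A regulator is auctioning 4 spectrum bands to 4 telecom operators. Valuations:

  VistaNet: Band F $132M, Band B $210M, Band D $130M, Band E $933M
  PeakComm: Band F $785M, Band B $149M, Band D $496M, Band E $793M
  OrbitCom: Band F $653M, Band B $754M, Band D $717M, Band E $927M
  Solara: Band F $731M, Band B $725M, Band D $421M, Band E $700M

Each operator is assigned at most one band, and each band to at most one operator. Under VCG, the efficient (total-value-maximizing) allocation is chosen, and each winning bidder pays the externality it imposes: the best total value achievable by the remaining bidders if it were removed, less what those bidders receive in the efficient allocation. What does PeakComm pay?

PeakComm pays $43M.

Efficient allocation: VistaNet→Band E ($933M), PeakComm→Band F ($785M), OrbitCom→Band D ($717M), Solara→Band B ($725M); total welfare W = $3160M.
PeakComm receives Band F at value $785M, so the others get W − 785 = $2375M.
Without PeakComm: best allocation of the remaining 3 bidders over all 4 bands is VistaNet→Band E ($933M), OrbitCom→Band B ($754M), Solara→Band F ($731M), total $2418M.
VCG payment = (others' best without PeakComm) − (others' welfare with PeakComm) = 2418 − 2375 = $43M.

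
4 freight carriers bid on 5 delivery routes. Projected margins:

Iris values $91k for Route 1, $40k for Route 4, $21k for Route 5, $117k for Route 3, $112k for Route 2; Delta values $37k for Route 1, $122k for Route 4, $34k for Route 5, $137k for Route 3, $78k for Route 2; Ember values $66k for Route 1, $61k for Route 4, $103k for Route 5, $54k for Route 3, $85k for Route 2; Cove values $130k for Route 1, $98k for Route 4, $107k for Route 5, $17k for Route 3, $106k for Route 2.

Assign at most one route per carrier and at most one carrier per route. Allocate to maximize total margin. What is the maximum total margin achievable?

Maximum total: $482k

Treat this as an assignment problem: match each carrier to one route.
Optimal: Iris→Route 2 ($112k), Delta→Route 3 ($137k), Ember→Route 5 ($103k), Cove→Route 1 ($130k) — total 112+137+103+130 = $482k.
Row-greedy (each carrier in turn takes its best remaining route) gives $472k, worse by 10.
Next-best assignment: Iris→Route 3, Delta→Route 4, Ember→Route 5, Cove→Route 1 = $472k.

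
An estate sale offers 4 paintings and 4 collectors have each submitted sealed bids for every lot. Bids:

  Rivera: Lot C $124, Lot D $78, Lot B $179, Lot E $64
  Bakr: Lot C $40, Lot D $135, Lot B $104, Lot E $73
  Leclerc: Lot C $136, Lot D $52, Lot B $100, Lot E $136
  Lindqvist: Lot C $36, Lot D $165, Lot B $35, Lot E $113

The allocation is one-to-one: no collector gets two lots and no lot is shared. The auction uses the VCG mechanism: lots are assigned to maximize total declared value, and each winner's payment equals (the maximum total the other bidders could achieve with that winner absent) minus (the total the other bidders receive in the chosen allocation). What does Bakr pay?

Efficient allocation: Rivera→Lot B ($179), Bakr→Lot D ($135), Leclerc→Lot C ($136), Lindqvist→Lot E ($113); total welfare W = $563.
Bakr receives Lot D at value $135, so the others get W − 135 = $428.
Without Bakr: best allocation of the remaining 3 bidders over all 4 lots is Rivera→Lot B ($179), Leclerc→Lot C ($136), Lindqvist→Lot D ($165), total $480.
VCG payment = (others' best without Bakr) − (others' welfare with Bakr) = 480 − 428 = $52.

Bakr pays $52.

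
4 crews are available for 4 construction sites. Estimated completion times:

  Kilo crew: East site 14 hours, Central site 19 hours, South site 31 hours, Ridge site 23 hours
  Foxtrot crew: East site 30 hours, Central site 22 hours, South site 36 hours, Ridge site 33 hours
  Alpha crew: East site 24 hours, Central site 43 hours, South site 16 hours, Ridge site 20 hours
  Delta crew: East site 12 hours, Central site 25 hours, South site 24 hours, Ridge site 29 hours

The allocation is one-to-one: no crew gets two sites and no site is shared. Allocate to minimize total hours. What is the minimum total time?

Min total: 73 hours

This is a one-to-one assignment (minimum-cost bipartite matching).
Optimal: Kilo crew→Ridge site (23 hours), Foxtrot crew→Central site (22 hours), Alpha crew→South site (16 hours), Delta crew→East site (12 hours) — total 23+22+16+12 = 73 hours.
Next-best assignment: Kilo crew→East site, Foxtrot crew→Central site, Alpha crew→Ridge site, Delta crew→South site = 80 hours.
Every other assignment is strictly worse.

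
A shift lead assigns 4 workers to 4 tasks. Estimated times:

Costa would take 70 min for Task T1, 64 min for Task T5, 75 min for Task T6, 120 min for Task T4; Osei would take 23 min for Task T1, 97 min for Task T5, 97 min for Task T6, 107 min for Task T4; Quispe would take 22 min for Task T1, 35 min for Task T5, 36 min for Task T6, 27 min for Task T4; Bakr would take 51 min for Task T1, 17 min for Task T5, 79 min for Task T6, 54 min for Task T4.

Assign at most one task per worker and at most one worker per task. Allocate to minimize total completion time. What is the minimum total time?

Min total: 142 min

Treat this as an assignment problem: match each worker to one task.
Optimal: Costa→Task T6 (75 min), Osei→Task T1 (23 min), Quispe→Task T4 (27 min), Bakr→Task T5 (17 min) — total 75+23+27+17 = 142 min.
Row-greedy (each worker in turn takes its cheapest remaining task) gives 193 min, worse by 51.
Swapping Osei↔Costa (Osei→Task T6 97 min, Costa→Task T1 70 min) adds 69.
Every other assignment is strictly worse.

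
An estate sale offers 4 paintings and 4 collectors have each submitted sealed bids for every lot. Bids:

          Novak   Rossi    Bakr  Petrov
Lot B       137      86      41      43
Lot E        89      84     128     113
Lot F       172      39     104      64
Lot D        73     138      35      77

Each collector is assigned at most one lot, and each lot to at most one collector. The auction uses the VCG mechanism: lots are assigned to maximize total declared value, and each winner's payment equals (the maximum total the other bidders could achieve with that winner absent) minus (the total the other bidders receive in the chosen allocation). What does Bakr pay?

Efficient allocation: Novak→Lot B ($137), Rossi→Lot D ($138), Bakr→Lot F ($104), Petrov→Lot E ($113); total welfare W = $492.
Bakr receives Lot F at value $104, so the others get W − 104 = $388.
Without Bakr: best allocation of the remaining 3 bidders over all 4 lots is Novak→Lot F ($172), Rossi→Lot D ($138), Petrov→Lot E ($113), total $423.
VCG payment = (others' best without Bakr) − (others' welfare with Bakr) = 423 − 388 = $35.

Bakr pays $35.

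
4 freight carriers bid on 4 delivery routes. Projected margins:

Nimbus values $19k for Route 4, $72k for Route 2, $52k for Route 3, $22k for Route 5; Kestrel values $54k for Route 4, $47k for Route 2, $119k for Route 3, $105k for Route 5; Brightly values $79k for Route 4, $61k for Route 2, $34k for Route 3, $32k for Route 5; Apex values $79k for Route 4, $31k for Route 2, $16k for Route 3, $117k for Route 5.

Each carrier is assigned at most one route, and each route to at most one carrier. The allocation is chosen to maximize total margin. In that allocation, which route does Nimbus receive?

Nimbus receives Route 2.

This is the linear assignment problem.
Optimal: Nimbus→Route 2 ($72k), Kestrel→Route 3 ($119k), Brightly→Route 4 ($79k), Apex→Route 5 ($117k) — total 72+119+79+117 = $387k.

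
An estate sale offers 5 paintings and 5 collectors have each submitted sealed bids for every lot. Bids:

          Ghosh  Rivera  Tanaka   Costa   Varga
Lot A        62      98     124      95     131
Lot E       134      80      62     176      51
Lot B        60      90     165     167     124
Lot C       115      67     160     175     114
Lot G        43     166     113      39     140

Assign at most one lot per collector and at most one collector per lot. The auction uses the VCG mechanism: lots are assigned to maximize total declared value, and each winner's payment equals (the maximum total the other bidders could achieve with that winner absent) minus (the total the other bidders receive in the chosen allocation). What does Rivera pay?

Rivera pays $9.

Efficient allocation: Ghosh→Lot E ($134), Rivera→Lot G ($166), Tanaka→Lot B ($165), Costa→Lot C ($175), Varga→Lot A ($131); total welfare W = $771.
Rivera receives Lot G at value $166, so the others get W − 166 = $605.
Without Rivera: best allocation of the remaining 4 bidders over all 5 lots is Ghosh→Lot E ($134), Tanaka→Lot B ($165), Costa→Lot C ($175), Varga→Lot G ($140), total $614.
VCG payment = (others' best without Rivera) − (others' welfare with Rivera) = 614 − 605 = $9.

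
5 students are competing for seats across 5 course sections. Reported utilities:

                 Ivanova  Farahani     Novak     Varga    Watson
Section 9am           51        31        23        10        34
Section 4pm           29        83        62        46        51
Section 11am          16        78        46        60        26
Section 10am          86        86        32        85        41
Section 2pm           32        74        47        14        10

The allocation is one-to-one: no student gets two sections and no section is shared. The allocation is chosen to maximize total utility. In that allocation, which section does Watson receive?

This is a one-to-one assignment (maximum-weight bipartite matching).
Optimal: Ivanova→Section 10am (86 points), Farahani→Section 2pm (74 points), Novak→Section 4pm (62 points), Varga→Section 11am (60 points), Watson→Section 9am (34 points) — total 86+74+62+60+34 = 316 points.
Max-entry greedy (repeatedly take the single best remaining cell) gives 310 points, worse by 6.
Watson's own top section is Section 4pm (51 points), but forcing Watson→Section 4pm and reassigning the rest optimally gives only 312 points — worse by 4.

Watson receives Section 9am.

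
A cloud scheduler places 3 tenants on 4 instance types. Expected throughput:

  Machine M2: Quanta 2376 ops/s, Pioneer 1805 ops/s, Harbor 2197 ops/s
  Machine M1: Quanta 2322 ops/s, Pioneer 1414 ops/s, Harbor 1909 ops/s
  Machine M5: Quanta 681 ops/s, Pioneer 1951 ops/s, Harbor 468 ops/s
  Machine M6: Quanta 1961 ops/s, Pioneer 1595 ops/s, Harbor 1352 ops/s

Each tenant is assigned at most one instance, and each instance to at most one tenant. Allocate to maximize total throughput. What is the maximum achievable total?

Maximum total: 6470 ops/s

This is the linear assignment problem.
Optimal: Quanta→Machine M1 (2322 ops/s), Pioneer→Machine M5 (1951 ops/s), Harbor→Machine M2 (2197 ops/s) — total 2322+1951+2197 = 6470 ops/s.
Max-entry greedy (repeatedly take the single best remaining cell) gives 6236 ops/s, worse by 234.
Checked against all permutations: 6470 ops/s is optimal.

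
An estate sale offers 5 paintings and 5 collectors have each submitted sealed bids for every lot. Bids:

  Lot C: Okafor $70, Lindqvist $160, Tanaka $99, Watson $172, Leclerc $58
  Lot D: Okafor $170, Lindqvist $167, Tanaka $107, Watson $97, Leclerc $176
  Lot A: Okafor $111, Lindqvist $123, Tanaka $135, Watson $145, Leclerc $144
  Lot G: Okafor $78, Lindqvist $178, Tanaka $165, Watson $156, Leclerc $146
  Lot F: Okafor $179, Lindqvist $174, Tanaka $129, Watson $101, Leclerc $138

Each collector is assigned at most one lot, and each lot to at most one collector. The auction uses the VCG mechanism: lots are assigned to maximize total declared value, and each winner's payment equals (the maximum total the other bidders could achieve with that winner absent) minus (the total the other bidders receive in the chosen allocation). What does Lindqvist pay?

Efficient allocation: Okafor→Lot F ($179), Lindqvist→Lot G ($178), Tanaka→Lot A ($135), Watson→Lot C ($172), Leclerc→Lot D ($176); total welfare W = $840.
Lindqvist receives Lot G at value $178, so the others get W − 178 = $662.
Without Lindqvist: best allocation of the remaining 4 bidders over all 5 lots is Okafor→Lot F ($179), Tanaka→Lot G ($165), Watson→Lot C ($172), Leclerc→Lot D ($176), total $692.
VCG payment = (others' best without Lindqvist) − (others' welfare with Lindqvist) = 692 − 662 = $30.

Lindqvist pays $30.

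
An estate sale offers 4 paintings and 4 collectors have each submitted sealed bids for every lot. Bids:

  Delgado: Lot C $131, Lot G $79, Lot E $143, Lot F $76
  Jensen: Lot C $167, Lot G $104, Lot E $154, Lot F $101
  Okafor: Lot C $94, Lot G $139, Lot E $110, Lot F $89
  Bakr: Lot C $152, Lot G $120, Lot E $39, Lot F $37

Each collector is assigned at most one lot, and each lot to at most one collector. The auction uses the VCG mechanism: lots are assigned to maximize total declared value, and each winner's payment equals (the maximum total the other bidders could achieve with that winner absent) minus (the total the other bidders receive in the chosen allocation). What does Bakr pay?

Efficient allocation: Delgado→Lot E ($143), Jensen→Lot F ($101), Okafor→Lot G ($139), Bakr→Lot C ($152); total welfare W = $535.
Bakr receives Lot C at value $152, so the others get W − 152 = $383.
Without Bakr: best allocation of the remaining 3 bidders over all 4 lots is Delgado→Lot E ($143), Jensen→Lot C ($167), Okafor→Lot G ($139), total $449.
VCG payment = (others' best without Bakr) − (others' welfare with Bakr) = 449 − 383 = $66.

Bakr pays $66.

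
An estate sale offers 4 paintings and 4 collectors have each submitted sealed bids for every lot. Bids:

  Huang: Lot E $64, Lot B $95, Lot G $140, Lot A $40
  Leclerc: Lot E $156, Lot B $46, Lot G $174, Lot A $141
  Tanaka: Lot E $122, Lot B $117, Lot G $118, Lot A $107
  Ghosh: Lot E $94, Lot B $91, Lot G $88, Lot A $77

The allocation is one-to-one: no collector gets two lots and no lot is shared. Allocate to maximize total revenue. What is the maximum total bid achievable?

This is the linear assignment problem.
Optimal: Huang→Lot G ($140), Leclerc→Lot E ($156), Tanaka→Lot A ($107), Ghosh→Lot B ($91) — total 140+156+107+91 = $494.
Column-greedy (each lot in turn goes to its best remaining collector) gives $490, worse by 4.
Checked against all permutations: $494 is optimal.

Max total: $494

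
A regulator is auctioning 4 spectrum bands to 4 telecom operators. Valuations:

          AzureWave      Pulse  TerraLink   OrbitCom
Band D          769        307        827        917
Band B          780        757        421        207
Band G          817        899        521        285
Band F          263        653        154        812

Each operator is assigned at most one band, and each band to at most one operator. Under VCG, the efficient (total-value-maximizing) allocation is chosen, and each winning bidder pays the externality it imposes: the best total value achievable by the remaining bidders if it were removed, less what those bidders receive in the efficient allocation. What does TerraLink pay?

TerraLink pays $105M.

Efficient allocation: AzureWave→Band B ($780M), Pulse→Band G ($899M), TerraLink→Band D ($827M), OrbitCom→Band F ($812M); total welfare W = $3318M.
TerraLink receives Band D at value $827M, so the others get W − 827 = $2491M.
Without TerraLink: best allocation of the remaining 3 bidders over all 4 bands is AzureWave→Band B ($780M), Pulse→Band G ($899M), OrbitCom→Band D ($917M), total $2596M.
VCG payment = (others' best without TerraLink) − (others' welfare with TerraLink) = 2596 − 2491 = $105M.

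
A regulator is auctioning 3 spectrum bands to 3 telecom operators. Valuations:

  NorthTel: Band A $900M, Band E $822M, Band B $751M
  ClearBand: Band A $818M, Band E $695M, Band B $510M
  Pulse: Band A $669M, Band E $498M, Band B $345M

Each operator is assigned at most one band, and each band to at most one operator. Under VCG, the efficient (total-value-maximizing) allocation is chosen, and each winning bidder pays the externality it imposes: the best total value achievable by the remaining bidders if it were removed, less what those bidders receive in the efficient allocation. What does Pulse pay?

Pulse pays $194M.

Efficient allocation: NorthTel→Band B ($751M), ClearBand→Band E ($695M), Pulse→Band A ($669M); total welfare W = $2115M.
Pulse receives Band A at value $669M, so the others get W − 669 = $1446M.
Without Pulse: best allocation of the remaining 2 bidders over all 3 bands is NorthTel→Band E ($822M), ClearBand→Band A ($818M), total $1640M.
VCG payment = (others' best without Pulse) − (others' welfare with Pulse) = 1640 − 1446 = $194M.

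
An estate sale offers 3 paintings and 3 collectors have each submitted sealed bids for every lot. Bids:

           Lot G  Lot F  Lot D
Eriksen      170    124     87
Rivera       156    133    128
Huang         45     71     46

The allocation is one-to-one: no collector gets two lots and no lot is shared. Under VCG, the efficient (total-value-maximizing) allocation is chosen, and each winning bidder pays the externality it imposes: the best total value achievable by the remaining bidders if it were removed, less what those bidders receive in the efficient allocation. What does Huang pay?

Huang pays $5.

Efficient allocation: Eriksen→Lot G ($170), Rivera→Lot D ($128), Huang→Lot F ($71); total welfare W = $369.
Huang receives Lot F at value $71, so the others get W − 71 = $298.
Without Huang: best allocation of the remaining 2 bidders over all 3 lots is Eriksen→Lot G ($170), Rivera→Lot F ($133), total $303.
VCG payment = (others' best without Huang) − (others' welfare with Huang) = 303 − 298 = $5.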